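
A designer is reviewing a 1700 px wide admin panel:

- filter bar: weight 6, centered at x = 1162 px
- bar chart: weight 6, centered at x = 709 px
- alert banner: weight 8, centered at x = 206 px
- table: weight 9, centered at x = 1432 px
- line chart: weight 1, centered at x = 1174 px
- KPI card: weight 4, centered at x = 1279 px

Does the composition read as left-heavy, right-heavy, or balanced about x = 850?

right-heavy

Weights sum to 6 + 6 + 8 + 9 + 1 + 4 = 34.
Σw·x = 6·1162 + 6·709 + 8·206 + 9·1432 + 1·1174 + 4·1279 = 32052, so x̄ = 32052/34 ≈ 942.71.
Since 942.7 is right of 850, the composition reads right-heavy.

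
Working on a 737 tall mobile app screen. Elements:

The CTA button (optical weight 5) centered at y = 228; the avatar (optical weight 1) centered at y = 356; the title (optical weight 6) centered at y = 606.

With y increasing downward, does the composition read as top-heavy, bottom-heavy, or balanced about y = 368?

Weights sum to 5 + 1 + 6 = 12.
Σw·y = 5·228 + 1·356 + 6·606 = 5132, so ȳ = 5132/12 ≈ 427.67.
427.7 lies below (larger y than) the midline 368, so the layout is bottom-heavy.

bottom-heavy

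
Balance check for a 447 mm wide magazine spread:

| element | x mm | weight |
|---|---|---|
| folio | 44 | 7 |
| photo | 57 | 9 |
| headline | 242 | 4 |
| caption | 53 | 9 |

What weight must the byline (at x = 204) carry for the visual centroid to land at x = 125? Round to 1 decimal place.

Existing Σw = 29 (7 + 9 + 4 + 9); existing moment 7·44 + 9·57 + 4·242 + 9·53 = 2266.
Set Σw·x/Σw = 125: (2266 + 204w) = 125·(29 + w).
So w = (125·29 − 2266)/(204 − 125) = 1359/79 ≈ 17.20.

w ≈ 17.2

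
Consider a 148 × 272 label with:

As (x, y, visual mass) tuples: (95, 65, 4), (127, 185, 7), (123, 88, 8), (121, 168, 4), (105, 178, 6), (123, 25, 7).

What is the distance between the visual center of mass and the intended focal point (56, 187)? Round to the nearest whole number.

Σw = 4 + 7 + 8 + 4 + 6 + 7 = 36.
x: (4·95 + 7·127 + 8·123 + 4·121 + 6·105 + 7·123) / 36 = 4228 / 36 ≈ 117.44
y: (4·65 + 7·185 + 8·88 + 4·168 + 6·178 + 7·25) / 36 = 4174 / 36 ≈ 115.94
From (56, 187): dx = 61.44, dy = -71.06, so the distance is √(dx²+dy²) ≈ 93.94.

≈ 94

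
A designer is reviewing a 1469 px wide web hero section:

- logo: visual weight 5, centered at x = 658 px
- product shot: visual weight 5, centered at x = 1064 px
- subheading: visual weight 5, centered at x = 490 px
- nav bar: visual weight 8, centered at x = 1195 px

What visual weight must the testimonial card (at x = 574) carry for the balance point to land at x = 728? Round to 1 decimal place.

w ≈ 25.2

Known weights sum to 5 + 5 + 5 + 8 = 23; their moment is 5·658 + 5·1064 + 5·490 + 8·1195 = 20620.
Set Σw·x/Σw = 728: (20620 + 574w) = 728·(23 + w).
So w = (728·23 − 20620)/(574 − 728) = -3876/-154 ≈ 25.17.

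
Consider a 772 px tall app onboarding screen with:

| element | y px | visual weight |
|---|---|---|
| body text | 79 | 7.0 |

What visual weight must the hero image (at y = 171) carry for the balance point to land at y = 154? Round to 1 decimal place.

w ≈ 30.9

Known: weight 7.0 with moment 7.0·79 = 553.0.
For the centroid to hit 154: (553.0 + w·171) / (7.0 + w) = 154.
Rearranging, w·(171 − 154) = 154·7.0 − 553.0 = 525.0, so w ≈ 525.0/17 = 30.88.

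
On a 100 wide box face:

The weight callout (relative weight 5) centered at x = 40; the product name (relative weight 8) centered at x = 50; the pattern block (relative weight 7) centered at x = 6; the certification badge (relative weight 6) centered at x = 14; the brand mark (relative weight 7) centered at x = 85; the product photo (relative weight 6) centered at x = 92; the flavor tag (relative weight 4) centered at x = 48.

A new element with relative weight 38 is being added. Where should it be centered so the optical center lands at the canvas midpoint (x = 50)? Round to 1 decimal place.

New total weight: (5 + 8 + 7 + 6 + 7 + 6 + 4) + 38 = 81.
x: need Σw·x = 81·50 = 4050. Existing = 5·40 + 8·50 + 7·6 + 6·14 + 7·85 + 6·92 + 4·48 = 2065. Remainder 1985 / 38 ≈ 52.24.

x ≈ 52.2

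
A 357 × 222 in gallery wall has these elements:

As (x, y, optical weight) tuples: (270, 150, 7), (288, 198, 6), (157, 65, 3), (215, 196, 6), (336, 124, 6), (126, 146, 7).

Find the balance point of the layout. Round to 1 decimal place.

Weights sum to 7 + 6 + 3 + 6 + 6 + 7 = 35.
x: moment 8277 / weight 35 ≈ 236.49
Σw·y = 5375; ȳ = 5375/35 ≈ 153.57.

(236.5, 153.6)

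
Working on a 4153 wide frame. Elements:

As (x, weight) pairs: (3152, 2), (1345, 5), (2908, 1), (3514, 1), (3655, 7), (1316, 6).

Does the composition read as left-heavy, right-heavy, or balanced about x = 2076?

right-heavy

Weights sum to 2 + 5 + 1 + 1 + 7 + 6 = 22.
Σw·x = 52932; x̄ = 52932/22 ≈ 2406.00.
Since 2406.0 is right of 2076, the composition reads right-heavy.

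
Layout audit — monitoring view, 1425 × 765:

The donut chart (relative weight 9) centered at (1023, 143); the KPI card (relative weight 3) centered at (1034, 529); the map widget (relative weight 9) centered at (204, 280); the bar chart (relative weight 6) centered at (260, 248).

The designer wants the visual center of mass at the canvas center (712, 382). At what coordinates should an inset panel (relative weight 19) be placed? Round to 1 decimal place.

(897.2, 562.6)

With the inset panel, Σw becomes 9 + 3 + 9 + 6 + 19 = 46.
Along x: (15705 + 19·x) / 46 = 712 (existing moment 9·1023 + 3·1034 + 9·204 + 6·260 = 15705) ⇒ x = (32752 − 15705) / 19 ≈ 897.21.
Along y: (6882 + 19·y) / 46 = 382 (existing moment 9·143 + 3·529 + 9·280 + 6·248 = 6882) ⇒ y = (17572 − 6882) / 19 ≈ 562.63.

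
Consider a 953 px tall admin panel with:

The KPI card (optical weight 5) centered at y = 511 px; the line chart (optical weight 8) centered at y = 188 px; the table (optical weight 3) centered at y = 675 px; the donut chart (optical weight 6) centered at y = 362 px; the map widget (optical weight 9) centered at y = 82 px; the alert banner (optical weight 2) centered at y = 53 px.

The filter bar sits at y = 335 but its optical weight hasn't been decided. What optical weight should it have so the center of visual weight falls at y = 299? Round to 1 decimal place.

Fixed elements: Σw = 5 + 8 + 3 + 6 + 9 + 2 = 33, Σw·y = 5·511 + 8·188 + 3·675 + 6·362 + 9·82 + 2·53 = 9100.
Balance at y = 299 requires (9100 + w·335) / (33 + w) = 299.
Solving: w = (299·33 − 9100) / (335 − 299) = 767 / 36 ≈ 21.31.

w ≈ 21.3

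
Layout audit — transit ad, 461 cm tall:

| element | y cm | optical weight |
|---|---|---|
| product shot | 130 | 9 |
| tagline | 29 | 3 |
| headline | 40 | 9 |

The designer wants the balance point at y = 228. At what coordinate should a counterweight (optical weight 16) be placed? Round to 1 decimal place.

New total weight: (9 + 3 + 9) + 16 = 37.
y: target moment 37×228 = 8436; current 9·130 + 3·29 + 9·40 = 1617; the counterweight supplies 6819, so y = 6819/16 ≈ 426.19.

y ≈ 426.2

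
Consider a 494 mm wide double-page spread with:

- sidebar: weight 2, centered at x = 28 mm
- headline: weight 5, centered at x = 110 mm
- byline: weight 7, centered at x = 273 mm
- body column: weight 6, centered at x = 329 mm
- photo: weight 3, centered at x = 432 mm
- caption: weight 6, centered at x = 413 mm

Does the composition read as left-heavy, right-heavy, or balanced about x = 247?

Weights sum to 2 + 5 + 7 + 6 + 3 + 6 = 29.
x: (2·28 + 5·110 + 7·273 + 6·329 + 3·432 + 6·413) / 29 = 8265 / 29 ≈ 285.00
285.0 vs midline 247 → right-heavy.

right-heavy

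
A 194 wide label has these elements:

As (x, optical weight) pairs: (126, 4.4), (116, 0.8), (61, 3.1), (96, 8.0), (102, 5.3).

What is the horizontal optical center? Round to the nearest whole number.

Σw = 4.4 + 0.8 + 3.1 + 8.0 + 5.3 = 21.6.
x-moment: 4.4·126 + 0.8·116 + 3.1·61 + 8.0·96 + 5.3·102 = 2144.9; centroid 2144.9/21.6 ≈ 99.30.

x ≈ 99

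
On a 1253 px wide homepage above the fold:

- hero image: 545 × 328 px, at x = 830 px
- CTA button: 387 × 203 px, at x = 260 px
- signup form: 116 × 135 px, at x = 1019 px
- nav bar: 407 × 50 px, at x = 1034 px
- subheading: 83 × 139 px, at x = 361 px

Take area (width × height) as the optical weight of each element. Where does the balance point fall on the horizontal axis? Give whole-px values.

x ≈ 689

Areas: hero image 545·328 = 178760, CTA button 387·203 = 78561, signup form 116·135 = 15660, nav bar 407·50 = 20350, subheading 83·139 = 11537. Total weight = 304868.
x-moment: 178760·830 + 78561·260 + 15660·1019 + 20350·1034 + 11537·361 = 209960957; centroid 209960957/304868 ≈ 688.69.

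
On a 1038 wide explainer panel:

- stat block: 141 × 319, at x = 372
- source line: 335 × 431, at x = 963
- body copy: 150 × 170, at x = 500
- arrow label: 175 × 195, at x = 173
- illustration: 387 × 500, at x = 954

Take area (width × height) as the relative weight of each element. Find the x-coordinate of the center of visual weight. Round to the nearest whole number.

Areas → weights: stat block 141·319 = 44979, source line 335·431 = 144385, body copy 150·170 = 25500, arrow label 175·195 = 34125, illustration 387·500 = 193500; Σw = 442489.
Σw·x = 44979·372 + 144385·963 + 25500·500 + 34125·173 + 193500·954 = 359027568, so x̄ = 359027568/442489 ≈ 811.38.

x ≈ 811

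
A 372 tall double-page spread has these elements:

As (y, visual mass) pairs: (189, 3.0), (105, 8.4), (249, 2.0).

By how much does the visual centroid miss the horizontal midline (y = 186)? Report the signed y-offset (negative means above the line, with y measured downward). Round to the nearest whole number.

Total weight = 3.0 + 8.4 + 2.0 = 13.4.
Σw·y = 3.0·189 + 8.4·105 + 2.0·249 = 1947.0, so ȳ = 1947.0/13.4 ≈ 145.30.
Offset from y = 186: 145.30 − 186 ≈ -40.70.

≈ -41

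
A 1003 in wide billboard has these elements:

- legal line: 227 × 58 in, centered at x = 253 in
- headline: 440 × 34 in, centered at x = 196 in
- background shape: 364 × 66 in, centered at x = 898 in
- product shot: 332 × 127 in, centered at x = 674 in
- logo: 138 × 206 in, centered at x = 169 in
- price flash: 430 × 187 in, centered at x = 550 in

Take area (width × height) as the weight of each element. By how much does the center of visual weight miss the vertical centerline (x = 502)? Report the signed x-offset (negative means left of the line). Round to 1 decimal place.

≈ 16.3 in

Taking area as weight: legal line 227·58 = 13166, headline 440·34 = 14960, background shape 364·66 = 24024, product shot 332·127 = 42164, logo 138·206 = 28428, price flash 430·187 = 80410. Sum 203152.
Σw·x = 105285078; x̄ = 105285078/203152 ≈ 518.26.
Offset from x = 502: 518.26 − 502 ≈ 16.26.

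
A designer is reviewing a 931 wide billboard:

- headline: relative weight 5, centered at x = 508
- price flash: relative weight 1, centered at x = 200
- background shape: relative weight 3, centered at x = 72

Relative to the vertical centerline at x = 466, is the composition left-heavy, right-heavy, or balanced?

Σw = 5 + 1 + 3 = 9.
x: (5·508 + 1·200 + 3·72) / 9 = 2956 / 9 ≈ 328.44
328.4 vs midline 466 → left-heavy.

left-heavy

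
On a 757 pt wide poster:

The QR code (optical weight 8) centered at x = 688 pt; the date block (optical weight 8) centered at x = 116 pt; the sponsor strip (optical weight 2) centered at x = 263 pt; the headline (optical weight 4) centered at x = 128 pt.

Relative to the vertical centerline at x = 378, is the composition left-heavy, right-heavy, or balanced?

left-heavy

Σw = 8 + 8 + 2 + 4 = 22.
x: (8·688 + 8·116 + 2·263 + 4·128) / 22 = 7470 / 22 ≈ 339.55
339.5 lies left of the midline 378, so the layout is left-heavy.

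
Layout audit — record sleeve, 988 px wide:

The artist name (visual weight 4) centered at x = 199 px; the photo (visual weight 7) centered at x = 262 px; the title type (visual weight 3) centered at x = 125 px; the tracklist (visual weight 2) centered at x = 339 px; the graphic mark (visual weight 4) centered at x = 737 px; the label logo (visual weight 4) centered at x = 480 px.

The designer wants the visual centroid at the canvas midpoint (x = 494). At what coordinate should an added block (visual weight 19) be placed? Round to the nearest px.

x ≈ 668

With the added block, Σw becomes 4 + 7 + 3 + 2 + 4 + 4 + 19 = 43.
Along x: (8551 + 19·x) / 43 = 494 (existing moment 4·199 + 7·262 + 3·125 + 2·339 + 4·737 + 4·480 = 8551) ⇒ x = (21242 − 8551) / 19 ≈ 667.95.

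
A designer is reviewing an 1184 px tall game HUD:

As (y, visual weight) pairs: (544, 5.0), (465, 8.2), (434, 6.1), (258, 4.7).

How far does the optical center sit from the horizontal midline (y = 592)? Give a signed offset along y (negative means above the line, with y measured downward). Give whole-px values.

Weights sum to 5.0 + 8.2 + 6.1 + 4.7 = 24.0.
y: (5.0·544 + 8.2·465 + 6.1·434 + 4.7·258) / 24.0 = 10393.0 / 24.0 ≈ 433.04
Against y = 592, that's 433.04 − 592 = -158.96.

≈ -159 px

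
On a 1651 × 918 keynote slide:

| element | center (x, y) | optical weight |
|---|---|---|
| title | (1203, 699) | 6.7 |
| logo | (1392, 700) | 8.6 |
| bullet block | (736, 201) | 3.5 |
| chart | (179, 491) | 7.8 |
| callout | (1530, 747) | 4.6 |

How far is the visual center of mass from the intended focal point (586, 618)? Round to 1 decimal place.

Σw = 6.7 + 8.6 + 3.5 + 7.8 + 4.6 = 31.2.
Σw·x = 6.7·1203 + 8.6·1392 + 3.5·736 + 7.8·179 + 4.6·1530 = 31041.5, so x̄ = 31041.5/31.2 ≈ 994.92.
Σw·y = 6.7·699 + 8.6·700 + 3.5·201 + 7.8·491 + 4.6·747 = 18672.8, so ȳ = 18672.8/31.2 ≈ 598.49.
Offset from (586, 618): Δx ≈ 408.92, Δy ≈ -19.51; distance = √(Δx² + Δy²) ≈ 409.39.

≈ 409.4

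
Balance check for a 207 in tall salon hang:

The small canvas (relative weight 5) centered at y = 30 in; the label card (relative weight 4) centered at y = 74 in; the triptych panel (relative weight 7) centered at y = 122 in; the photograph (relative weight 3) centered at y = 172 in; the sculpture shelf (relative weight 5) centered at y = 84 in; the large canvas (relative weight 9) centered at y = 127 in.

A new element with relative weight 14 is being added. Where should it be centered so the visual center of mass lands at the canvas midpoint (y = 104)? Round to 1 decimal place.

y ≈ 107.8

With the new element, Σw becomes 5 + 4 + 7 + 3 + 5 + 9 + 14 = 47.
Along y: (3379 + 14·y) / 47 = 104 (existing moment 5·30 + 4·74 + 7·122 + 3·172 + 5·84 + 9·127 = 3379) ⇒ y = (4888 − 3379) / 14 ≈ 107.79.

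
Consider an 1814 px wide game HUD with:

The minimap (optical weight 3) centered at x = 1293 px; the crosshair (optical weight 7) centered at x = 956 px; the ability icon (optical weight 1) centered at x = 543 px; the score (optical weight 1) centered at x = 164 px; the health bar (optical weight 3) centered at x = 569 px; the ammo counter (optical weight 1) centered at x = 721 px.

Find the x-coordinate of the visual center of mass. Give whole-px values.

Weights sum to 3 + 7 + 1 + 1 + 3 + 1 = 16.
x: moment 13706 / weight 16 ≈ 856.62

x ≈ 857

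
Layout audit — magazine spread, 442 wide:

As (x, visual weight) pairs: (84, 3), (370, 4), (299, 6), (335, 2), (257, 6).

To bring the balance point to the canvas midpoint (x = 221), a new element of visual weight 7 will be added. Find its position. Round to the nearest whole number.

With the new element, Σw becomes 3 + 4 + 6 + 2 + 6 + 7 = 28.
x: target moment 28×221 = 6188; current 3·84 + 4·370 + 6·299 + 2·335 + 6·257 = 5738; the new element supplies 450, so x = 450/7 ≈ 64.29.

x ≈ 64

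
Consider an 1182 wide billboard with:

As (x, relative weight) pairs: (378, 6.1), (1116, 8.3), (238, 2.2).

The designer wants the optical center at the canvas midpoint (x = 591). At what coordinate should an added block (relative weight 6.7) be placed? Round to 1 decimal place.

New total weight: (6.1 + 8.3 + 2.2) + 6.7 = 23.3.
Along x: (12092.2 + 6.7·x) / 23.3 = 591 (existing moment 6.1·378 + 8.3·1116 + 2.2·238 = 12092.2) ⇒ x = (13770.3 − 12092.2) / 6.7 ≈ 250.46.

x ≈ 250.5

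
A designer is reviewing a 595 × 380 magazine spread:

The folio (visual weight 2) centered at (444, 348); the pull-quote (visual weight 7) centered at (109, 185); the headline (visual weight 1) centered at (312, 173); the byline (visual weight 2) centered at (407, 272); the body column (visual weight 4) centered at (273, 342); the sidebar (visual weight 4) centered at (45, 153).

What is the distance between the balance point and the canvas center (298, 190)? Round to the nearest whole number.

≈ 105

Weights sum to 2 + 7 + 1 + 2 + 4 + 4 = 20.
Σw·x = 4049; x̄ = 4049/20 ≈ 202.45.
Σw·y = 4688; ȳ = 4688/20 ≈ 234.40.
Relative to (298, 190): Δ = (-95.55, 44.40); |Δ| = √(-95.55² + 44.40²) ≈ 105.36.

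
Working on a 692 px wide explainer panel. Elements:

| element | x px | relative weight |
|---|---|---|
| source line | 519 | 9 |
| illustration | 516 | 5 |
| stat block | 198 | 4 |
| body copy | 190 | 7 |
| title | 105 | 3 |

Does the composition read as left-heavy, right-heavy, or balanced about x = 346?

Weights sum to 9 + 5 + 4 + 7 + 3 = 28.
Σw·x = 9·519 + 5·516 + 4·198 + 7·190 + 3·105 = 9688, so x̄ = 9688/28 ≈ 346.00.
The centroid 346.00 matches the midline at 346, so the layout is balanced.

balanced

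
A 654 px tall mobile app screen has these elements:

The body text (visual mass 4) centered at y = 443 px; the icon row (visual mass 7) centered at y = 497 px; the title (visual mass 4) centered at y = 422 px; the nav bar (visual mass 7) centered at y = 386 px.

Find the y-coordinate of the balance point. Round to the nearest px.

Total weight = 4 + 7 + 4 + 7 = 22.
Σw·y = 4·443 + 7·497 + 4·422 + 7·386 = 9641, so ȳ = 9641/22 ≈ 438.23.

y ≈ 438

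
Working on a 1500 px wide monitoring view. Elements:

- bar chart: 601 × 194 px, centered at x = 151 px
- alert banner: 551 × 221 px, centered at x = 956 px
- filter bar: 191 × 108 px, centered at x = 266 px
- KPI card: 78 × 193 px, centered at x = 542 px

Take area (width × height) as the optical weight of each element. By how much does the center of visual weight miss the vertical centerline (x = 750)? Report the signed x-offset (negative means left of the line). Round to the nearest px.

Areas → weights: bar chart 601·194 = 116594, alert banner 551·221 = 121771, filter bar 191·108 = 20628, KPI card 78·193 = 15054; Σw = 274047.
x: (116594·151 + 121771·956 + 20628·266 + 15054·542) / 274047 = 147665086 / 274047 ≈ 538.83
Against x = 750, that's 538.83 − 750 = -211.17.

≈ -211 px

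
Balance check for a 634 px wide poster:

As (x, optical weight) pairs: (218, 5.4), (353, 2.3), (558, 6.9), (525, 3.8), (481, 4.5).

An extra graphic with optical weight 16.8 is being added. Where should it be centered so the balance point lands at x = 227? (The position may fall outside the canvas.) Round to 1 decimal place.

x ≈ -58.7

After adding the extra graphic, total weight = 5.4 + 2.3 + 6.9 + 3.8 + 4.5 + 16.8 = 39.7.
x: need Σw·x = 39.7·227 = 9011.9. Existing = 5.4·218 + 2.3·353 + 6.9·558 + 3.8·525 + 4.5·481 = 9998.8. Remainder -986.9 / 16.8 ≈ -58.74.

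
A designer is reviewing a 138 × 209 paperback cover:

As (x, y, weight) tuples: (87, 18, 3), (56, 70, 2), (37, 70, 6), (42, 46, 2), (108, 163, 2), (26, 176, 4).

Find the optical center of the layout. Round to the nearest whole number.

Weights sum to 3 + 2 + 6 + 2 + 2 + 4 = 19.
x: (3·87 + 2·56 + 6·37 + 2·42 + 2·108 + 4·26) / 19 = 999 / 19 ≈ 52.58
y: (3·18 + 2·70 + 6·70 + 2·46 + 2·163 + 4·176) / 19 = 1736 / 19 ≈ 91.37

(53, 91)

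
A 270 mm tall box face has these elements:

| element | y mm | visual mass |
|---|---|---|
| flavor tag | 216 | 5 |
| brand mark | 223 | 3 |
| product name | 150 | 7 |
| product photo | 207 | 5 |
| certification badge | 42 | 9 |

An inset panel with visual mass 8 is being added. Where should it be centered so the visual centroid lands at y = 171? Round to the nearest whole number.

New total weight: (5 + 3 + 7 + 5 + 9) + 8 = 37.
Along y: (4212 + 8·y) / 37 = 171 (existing moment 5·216 + 3·223 + 7·150 + 5·207 + 9·42 = 4212) ⇒ y = (6327 − 4212) / 8 ≈ 264.38.

y ≈ 264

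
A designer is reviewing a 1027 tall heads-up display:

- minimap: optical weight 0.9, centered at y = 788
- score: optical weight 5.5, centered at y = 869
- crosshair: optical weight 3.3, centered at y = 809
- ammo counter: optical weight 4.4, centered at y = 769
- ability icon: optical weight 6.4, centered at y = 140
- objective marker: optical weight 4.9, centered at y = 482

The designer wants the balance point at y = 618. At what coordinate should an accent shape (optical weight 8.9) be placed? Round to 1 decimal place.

After adding the accent shape, total weight = 0.9 + 5.5 + 3.3 + 4.4 + 6.4 + 4.9 + 8.9 = 34.3.
y: need Σw·y = 34.3·618 = 21197.4. Existing = 0.9·788 + 5.5·869 + 3.3·809 + 4.4·769 + 6.4·140 + 4.9·482 = 14799.8. Remainder 6397.6 / 8.9 ≈ 718.83.

y ≈ 718.8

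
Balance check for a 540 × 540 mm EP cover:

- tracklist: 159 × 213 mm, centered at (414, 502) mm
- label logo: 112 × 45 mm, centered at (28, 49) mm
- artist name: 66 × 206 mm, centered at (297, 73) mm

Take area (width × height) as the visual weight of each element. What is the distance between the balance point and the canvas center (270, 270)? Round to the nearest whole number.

Areas → weights: tracklist 159·213 = 33867, label logo 112·45 = 5040, artist name 66·206 = 13596; Σw = 52503.
x: (33867·414 + 5040·28 + 13596·297) / 52503 = 18200070 / 52503 ≈ 346.65
y: (33867·502 + 5040·49 + 13596·73) / 52503 = 18240702 / 52503 ≈ 347.42
Offset from (270, 270): Δx ≈ 76.65, Δy ≈ 77.42; distance = √(Δx² + Δy²) ≈ 108.95.

≈ 109 mm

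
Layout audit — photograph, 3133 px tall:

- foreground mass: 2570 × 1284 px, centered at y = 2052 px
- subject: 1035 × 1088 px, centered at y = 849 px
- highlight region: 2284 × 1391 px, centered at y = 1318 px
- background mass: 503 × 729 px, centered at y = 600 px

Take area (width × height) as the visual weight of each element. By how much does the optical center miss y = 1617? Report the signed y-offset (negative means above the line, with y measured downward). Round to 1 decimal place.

≈ -94.4 px

Areas → weights: foreground mass 2570·1284 = 3299880, subject 1035·1088 = 1126080, highlight region 2284·1391 = 3177044, background mass 503·729 = 366687; Σw = 7969691.
Σw·y = 3299880·2052 + 1126080·849 + 3177044·1318 + 366687·600 = 12134751872, so ȳ = 12134751872/7969691 ≈ 1522.61.
Offset from y = 1617: 1522.61 − 1617 ≈ -94.39.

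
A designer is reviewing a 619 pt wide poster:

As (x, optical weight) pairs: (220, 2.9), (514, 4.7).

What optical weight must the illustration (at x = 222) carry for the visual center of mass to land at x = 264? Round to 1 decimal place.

Fixed elements: Σw = 2.9 + 4.7 = 7.6, Σw·x = 2.9·220 + 4.7·514 = 3053.8.
Set Σw·x/Σw = 264: (3053.8 + 222w) = 264·(7.6 + w).
Solving: w = (264·7.6 − 3053.8) / (222 − 264) = -1047.4 / -42 ≈ 24.94.

w ≈ 24.9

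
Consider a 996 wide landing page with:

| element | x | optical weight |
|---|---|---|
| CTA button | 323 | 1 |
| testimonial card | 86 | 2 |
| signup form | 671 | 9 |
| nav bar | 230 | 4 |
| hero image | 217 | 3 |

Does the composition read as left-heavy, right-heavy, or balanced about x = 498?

left-heavy

Σw = 1 + 2 + 9 + 4 + 3 = 19.
x-moment: 1·323 + 2·86 + 9·671 + 4·230 + 3·217 = 8105; centroid 8105/19 ≈ 426.58.
Since 426.6 is left of 498, the composition reads left-heavy.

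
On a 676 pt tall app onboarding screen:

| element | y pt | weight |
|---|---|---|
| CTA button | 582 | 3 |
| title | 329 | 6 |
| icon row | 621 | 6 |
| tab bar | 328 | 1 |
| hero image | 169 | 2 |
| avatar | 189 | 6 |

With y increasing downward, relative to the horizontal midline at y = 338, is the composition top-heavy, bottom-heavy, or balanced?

Weights sum to 3 + 6 + 6 + 1 + 2 + 6 = 24.
Σw·y = 9246; ȳ = 9246/24 ≈ 385.25.
Since 385.2 is below (larger y than) 338, the composition reads bottom-heavy.

bottom-heavy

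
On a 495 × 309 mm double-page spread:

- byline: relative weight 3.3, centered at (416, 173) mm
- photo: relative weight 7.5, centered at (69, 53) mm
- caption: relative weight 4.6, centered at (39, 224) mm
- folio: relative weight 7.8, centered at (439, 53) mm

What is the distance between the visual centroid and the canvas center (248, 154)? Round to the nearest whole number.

≈ 51 mm

Σw = 3.3 + 7.5 + 4.6 + 7.8 = 23.2.
x-moment: 3.3·416 + 7.5·69 + 4.6·39 + 7.8·439 = 5493.9; centroid 5493.9/23.2 ≈ 236.81.
y-moment: 3.3·173 + 7.5·53 + 4.6·224 + 7.8·53 = 2412.2; centroid 2412.2/23.2 ≈ 103.97.
From (248, 154): dx = -11.19, dy = -50.03, so the distance is √(dx²+dy²) ≈ 51.26.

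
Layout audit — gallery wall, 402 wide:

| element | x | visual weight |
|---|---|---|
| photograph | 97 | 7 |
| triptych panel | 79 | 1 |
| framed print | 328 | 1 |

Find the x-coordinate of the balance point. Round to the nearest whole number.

x ≈ 121

Total weight = 7 + 1 + 1 = 9.
x-moment: 7·97 + 1·79 + 1·328 = 1086; centroid 1086/9 ≈ 120.67.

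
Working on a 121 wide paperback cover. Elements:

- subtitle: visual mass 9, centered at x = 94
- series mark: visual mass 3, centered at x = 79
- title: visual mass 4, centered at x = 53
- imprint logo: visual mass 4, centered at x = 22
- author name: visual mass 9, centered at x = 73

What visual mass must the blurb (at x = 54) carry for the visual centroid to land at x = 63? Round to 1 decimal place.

Existing Σw = 29 (9 + 3 + 4 + 4 + 9); existing moment 9·94 + 3·79 + 4·53 + 4·22 + 9·73 = 2040.
For the centroid to hit 63: (2040 + w·54) / (29 + w) = 63.
Solving: w = (63·29 − 2040) / (54 − 63) = -213 / -9 ≈ 23.67.

w ≈ 23.7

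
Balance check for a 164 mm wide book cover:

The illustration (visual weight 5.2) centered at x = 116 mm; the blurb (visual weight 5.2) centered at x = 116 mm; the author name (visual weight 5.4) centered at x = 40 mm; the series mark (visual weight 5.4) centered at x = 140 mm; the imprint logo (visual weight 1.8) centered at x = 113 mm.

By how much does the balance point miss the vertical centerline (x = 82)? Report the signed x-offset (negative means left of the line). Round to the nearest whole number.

≈ 22 mm

Σw = 5.2 + 5.2 + 5.4 + 5.4 + 1.8 = 23.0.
Σw·x = 5.2·116 + 5.2·116 + 5.4·40 + 5.4·140 + 1.8·113 = 2381.8, so x̄ = 2381.8/23.0 ≈ 103.56.
Against x = 82, that's 103.56 − 82 = 21.56.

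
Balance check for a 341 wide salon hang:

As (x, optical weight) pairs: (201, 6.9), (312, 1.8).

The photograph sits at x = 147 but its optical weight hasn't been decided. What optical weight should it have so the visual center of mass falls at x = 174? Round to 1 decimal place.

Existing Σw = 8.7 (6.9 + 1.8); existing moment 6.9·201 + 1.8·312 = 1948.5.
For the centroid to hit 174: (1948.5 + w·147) / (8.7 + w) = 174.
Rearranging, w·(147 − 174) = 174·8.7 − 1948.5 = -434.7, so w ≈ -434.7/-27 = 16.10.

w ≈ 16.1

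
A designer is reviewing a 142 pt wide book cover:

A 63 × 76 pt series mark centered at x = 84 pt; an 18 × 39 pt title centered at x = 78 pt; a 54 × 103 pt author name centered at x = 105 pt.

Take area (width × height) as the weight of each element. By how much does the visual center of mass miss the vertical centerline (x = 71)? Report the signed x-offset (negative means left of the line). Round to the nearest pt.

Areas: series mark 63·76 = 4788, title 18·39 = 702, author name 54·103 = 5562. Total weight = 11052.
x: (4788·84 + 702·78 + 5562·105) / 11052 = 1040958 / 11052 ≈ 94.19
Offset from x = 71: 94.19 − 71 ≈ 23.19.

≈ 23 pt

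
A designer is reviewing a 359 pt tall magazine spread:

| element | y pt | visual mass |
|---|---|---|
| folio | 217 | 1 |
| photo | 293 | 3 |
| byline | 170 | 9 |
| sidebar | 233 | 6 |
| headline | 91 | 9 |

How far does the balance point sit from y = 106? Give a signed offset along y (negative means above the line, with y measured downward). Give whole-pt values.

Σw = 1 + 3 + 9 + 6 + 9 = 28.
y: (1·217 + 3·293 + 9·170 + 6·233 + 9·91) / 28 = 4843 / 28 ≈ 172.96
Offset from y = 106: 172.96 − 106 ≈ 66.96.

≈ 67 pt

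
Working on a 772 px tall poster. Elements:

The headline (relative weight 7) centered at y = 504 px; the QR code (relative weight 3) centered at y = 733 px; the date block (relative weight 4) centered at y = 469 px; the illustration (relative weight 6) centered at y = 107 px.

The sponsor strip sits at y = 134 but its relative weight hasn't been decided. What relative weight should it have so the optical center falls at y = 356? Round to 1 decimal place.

w ≈ 5.1

Existing Σw = 20 (7 + 3 + 4 + 6); existing moment 7·504 + 3·733 + 4·469 + 6·107 = 8245.
Balance at y = 356 requires (8245 + w·134) / (20 + w) = 356.
Solving: w = (356·20 − 8245) / (134 − 356) = -1125 / -222 ≈ 5.07.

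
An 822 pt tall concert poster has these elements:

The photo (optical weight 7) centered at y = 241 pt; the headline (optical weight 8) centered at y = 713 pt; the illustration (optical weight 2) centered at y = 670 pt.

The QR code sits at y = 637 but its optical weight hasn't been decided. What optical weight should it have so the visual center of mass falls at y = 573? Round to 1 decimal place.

Fixed elements: Σw = 7 + 8 + 2 = 17, Σw·y = 7·241 + 8·713 + 2·670 = 8731.
Balance at y = 573 requires (8731 + w·637) / (17 + w) = 573.
So w = (573·17 − 8731)/(637 − 573) = 1010/64 ≈ 15.78.

w ≈ 15.8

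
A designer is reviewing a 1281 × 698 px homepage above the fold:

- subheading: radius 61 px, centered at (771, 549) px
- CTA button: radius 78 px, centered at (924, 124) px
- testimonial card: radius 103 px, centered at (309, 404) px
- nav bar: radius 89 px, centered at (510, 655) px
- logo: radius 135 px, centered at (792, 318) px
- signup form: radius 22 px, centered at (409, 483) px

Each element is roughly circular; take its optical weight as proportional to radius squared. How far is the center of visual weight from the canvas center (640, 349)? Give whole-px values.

Weights ∝ r²: subheading 61² = 3721, CTA button 78² = 6084, testimonial card 103² = 10609, nav bar 89² = 7921, logo 135² = 18225, signup form 22² = 484; Σw = 47044.
Σw·x = 3721·771 + 6084·924 + 10609·309 + 7921·510 + 18225·792 + 484·409 = 30440554, so x̄ = 30440554/47044 ≈ 647.07.
Σw·y = 3721·549 + 6084·124 + 10609·404 + 7921·655 + 18225·318 + 484·483 = 18300858, so ȳ = 18300858/47044 ≈ 389.02.
From (640, 349): dx = 7.07, dy = 40.02, so the distance is √(dx²+dy²) ≈ 40.63.

≈ 41 px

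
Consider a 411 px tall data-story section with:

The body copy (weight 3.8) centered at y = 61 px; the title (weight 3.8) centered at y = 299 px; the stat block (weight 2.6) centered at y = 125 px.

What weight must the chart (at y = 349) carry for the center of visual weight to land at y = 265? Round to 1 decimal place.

w ≈ 12.0

Existing Σw = 10.2 (3.8 + 3.8 + 2.6); existing moment 3.8·61 + 3.8·299 + 2.6·125 = 1693.0.
Balance at y = 265 requires (1693.0 + w·349) / (10.2 + w) = 265.
Solving: w = (265·10.2 − 1693.0) / (349 − 265) = 1010.0 / 84 ≈ 12.02.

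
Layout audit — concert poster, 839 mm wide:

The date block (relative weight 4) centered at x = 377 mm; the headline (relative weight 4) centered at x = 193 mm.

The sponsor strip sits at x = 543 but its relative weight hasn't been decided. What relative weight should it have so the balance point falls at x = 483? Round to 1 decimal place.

w ≈ 26.4

Known weights sum to 4 + 4 = 8; their moment is 4·377 + 4·193 = 2280.
Set Σw·x/Σw = 483: (2280 + 543w) = 483·(8 + w).
Solving: w = (483·8 − 2280) / (543 − 483) = 1584 / 60 ≈ 26.40.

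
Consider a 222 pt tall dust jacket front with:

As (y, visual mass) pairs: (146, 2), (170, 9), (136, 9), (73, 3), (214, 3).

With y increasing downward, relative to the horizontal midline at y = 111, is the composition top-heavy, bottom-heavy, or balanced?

bottom-heavy

Total weight = 2 + 9 + 9 + 3 + 3 = 26.
y: (2·146 + 9·170 + 9·136 + 3·73 + 3·214) / 26 = 3907 / 26 ≈ 150.27
150.3 vs midline 111 → bottom-heavy.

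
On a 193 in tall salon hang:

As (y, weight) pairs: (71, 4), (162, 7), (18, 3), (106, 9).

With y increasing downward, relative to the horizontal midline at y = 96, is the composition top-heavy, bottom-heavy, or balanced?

bottom-heavy

Total weight = 4 + 7 + 3 + 9 = 23.
Σw·y = 4·71 + 7·162 + 3·18 + 9·106 = 2426, so ȳ = 2426/23 ≈ 105.48.
105.5 vs midline 96 → bottom-heavy.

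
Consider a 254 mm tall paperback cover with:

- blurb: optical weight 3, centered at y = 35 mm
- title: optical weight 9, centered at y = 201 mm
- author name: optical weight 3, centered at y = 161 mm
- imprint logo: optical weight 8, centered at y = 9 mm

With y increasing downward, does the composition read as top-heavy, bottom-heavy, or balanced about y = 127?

top-heavy

Σw = 3 + 9 + 3 + 8 = 23.
Σw·y = 3·35 + 9·201 + 3·161 + 8·9 = 2469, so ȳ = 2469/23 ≈ 107.35.
Since 107.3 is above (smaller y than) 127, the composition reads top-heavy.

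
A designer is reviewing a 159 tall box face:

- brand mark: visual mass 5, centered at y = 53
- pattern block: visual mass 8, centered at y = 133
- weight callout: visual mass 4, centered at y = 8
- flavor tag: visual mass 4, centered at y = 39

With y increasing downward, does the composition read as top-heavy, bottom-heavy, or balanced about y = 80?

Weights sum to 5 + 8 + 4 + 4 = 21.
Σw·y = 5·53 + 8·133 + 4·8 + 4·39 = 1517, so ȳ = 1517/21 ≈ 72.24.
72.2 lies above (smaller y than) the midline 80, so the layout is top-heavy.

top-heavy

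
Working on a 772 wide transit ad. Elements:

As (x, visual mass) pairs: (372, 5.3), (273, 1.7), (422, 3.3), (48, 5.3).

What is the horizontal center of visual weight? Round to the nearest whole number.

x ≈ 262

Σw = 5.3 + 1.7 + 3.3 + 5.3 = 15.6.
x: (5.3·372 + 1.7·273 + 3.3·422 + 5.3·48) / 15.6 = 4082.7 / 15.6 ≈ 261.71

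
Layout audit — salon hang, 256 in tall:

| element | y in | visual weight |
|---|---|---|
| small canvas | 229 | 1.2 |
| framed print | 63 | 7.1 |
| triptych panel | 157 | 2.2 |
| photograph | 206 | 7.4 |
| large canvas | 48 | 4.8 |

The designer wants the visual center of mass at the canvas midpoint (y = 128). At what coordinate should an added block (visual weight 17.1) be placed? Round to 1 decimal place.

y ≈ 132.9

After adding the added block, total weight = 1.2 + 7.1 + 2.2 + 7.4 + 4.8 + 17.1 = 39.8.
y: target moment 39.8×128 = 5094.4; current 1.2·229 + 7.1·63 + 2.2·157 + 7.4·206 + 4.8·48 = 2822.3; the added block supplies 2272.1, so y = 2272.1/17.1 ≈ 132.87.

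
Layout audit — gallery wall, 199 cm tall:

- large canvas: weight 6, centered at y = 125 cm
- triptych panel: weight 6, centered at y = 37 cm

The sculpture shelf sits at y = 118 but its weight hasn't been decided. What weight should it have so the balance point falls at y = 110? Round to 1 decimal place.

Known weights sum to 6 + 6 = 12; their moment is 6·125 + 6·37 = 972.
Set Σw·y/Σw = 110: (972 + 118w) = 110·(12 + w).
Solving: w = (110·12 − 972) / (118 − 110) = 348 / 8 ≈ 43.50.

w ≈ 43.5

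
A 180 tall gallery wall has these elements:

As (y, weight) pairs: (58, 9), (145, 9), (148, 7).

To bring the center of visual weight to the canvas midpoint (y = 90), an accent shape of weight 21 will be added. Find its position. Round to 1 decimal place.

With the accent shape, Σw becomes 9 + 9 + 7 + 21 = 46.
Along y: (2863 + 21·y) / 46 = 90 (existing moment 9·58 + 9·145 + 7·148 = 2863) ⇒ y = (4140 − 2863) / 21 ≈ 60.81.

y ≈ 60.8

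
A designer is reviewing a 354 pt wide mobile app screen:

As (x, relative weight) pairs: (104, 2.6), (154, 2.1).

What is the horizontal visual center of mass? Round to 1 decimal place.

x ≈ 126.3

Weights sum to 2.6 + 2.1 = 4.7.
x-moment: 2.6·104 + 2.1·154 = 593.8; centroid 593.8/4.7 ≈ 126.34.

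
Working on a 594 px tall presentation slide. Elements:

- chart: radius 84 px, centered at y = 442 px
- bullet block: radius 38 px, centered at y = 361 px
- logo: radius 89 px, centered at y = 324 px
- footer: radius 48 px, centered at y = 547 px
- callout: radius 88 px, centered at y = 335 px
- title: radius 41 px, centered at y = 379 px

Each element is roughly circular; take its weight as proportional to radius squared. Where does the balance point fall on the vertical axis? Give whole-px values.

y ≈ 380

r² weights: chart 84² = 7056, bullet block 38² = 1444, logo 89² = 7921, footer 48² = 2304, callout 88² = 7744, title 41² = 1681. Total = 28150.
Σw·y = 10698067; ȳ = 10698067/28150 ≈ 380.04.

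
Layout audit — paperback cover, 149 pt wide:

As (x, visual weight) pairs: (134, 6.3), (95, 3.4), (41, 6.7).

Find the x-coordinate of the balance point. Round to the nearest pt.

x ≈ 88

Weights sum to 6.3 + 3.4 + 6.7 = 16.4.
Σw·x = 6.3·134 + 3.4·95 + 6.7·41 = 1441.9, so x̄ = 1441.9/16.4 ≈ 87.92.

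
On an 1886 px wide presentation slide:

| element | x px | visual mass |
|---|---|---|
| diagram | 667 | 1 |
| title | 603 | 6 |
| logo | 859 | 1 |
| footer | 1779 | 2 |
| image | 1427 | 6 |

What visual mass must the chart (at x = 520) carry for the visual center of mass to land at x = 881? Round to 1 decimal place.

Existing Σw = 16 (1 + 6 + 1 + 2 + 6); existing moment 1·667 + 6·603 + 1·859 + 2·1779 + 6·1427 = 17264.
Set Σw·x/Σw = 881: (17264 + 520w) = 881·(16 + w).
So w = (881·16 − 17264)/(520 − 881) = -3168/-361 ≈ 8.78.

w ≈ 8.8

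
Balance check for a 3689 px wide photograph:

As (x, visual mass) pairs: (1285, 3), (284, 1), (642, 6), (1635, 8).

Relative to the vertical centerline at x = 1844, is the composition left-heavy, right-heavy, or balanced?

left-heavy

Weights sum to 3 + 1 + 6 + 8 = 18.
Σw·x = 3·1285 + 1·284 + 6·642 + 8·1635 = 21071, so x̄ = 21071/18 ≈ 1170.61.
1170.6 lies left of the midline 1844, so the layout is left-heavy.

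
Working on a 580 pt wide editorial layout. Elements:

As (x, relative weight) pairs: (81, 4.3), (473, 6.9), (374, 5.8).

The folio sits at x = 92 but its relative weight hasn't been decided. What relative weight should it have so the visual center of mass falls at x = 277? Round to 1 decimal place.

Known weights sum to 4.3 + 6.9 + 5.8 = 17.0; their moment is 4.3·81 + 6.9·473 + 5.8·374 = 5781.2.
For the centroid to hit 277: (5781.2 + w·92) / (17.0 + w) = 277.
Solving: w = (277·17.0 − 5781.2) / (92 − 277) = -1072.2 / -185 ≈ 5.80.

w ≈ 5.8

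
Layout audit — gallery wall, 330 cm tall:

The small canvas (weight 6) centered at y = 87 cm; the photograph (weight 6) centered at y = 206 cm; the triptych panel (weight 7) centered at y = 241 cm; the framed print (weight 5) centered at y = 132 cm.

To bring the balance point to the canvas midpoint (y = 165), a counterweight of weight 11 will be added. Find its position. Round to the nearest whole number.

With the counterweight, Σw becomes 6 + 6 + 7 + 5 + 11 = 35.
Along y: (4105 + 11·y) / 35 = 165 (existing moment 6·87 + 6·206 + 7·241 + 5·132 = 4105) ⇒ y = (5775 − 4105) / 11 ≈ 151.82.

y ≈ 152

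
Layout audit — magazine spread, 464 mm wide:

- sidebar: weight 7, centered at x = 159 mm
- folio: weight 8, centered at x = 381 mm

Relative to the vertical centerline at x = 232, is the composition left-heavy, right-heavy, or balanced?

right-heavy

Σw = 7 + 8 = 15.
x: (7·159 + 8·381) / 15 = 4161 / 15 ≈ 277.40
Since 277.4 is right of 232, the composition reads right-heavy.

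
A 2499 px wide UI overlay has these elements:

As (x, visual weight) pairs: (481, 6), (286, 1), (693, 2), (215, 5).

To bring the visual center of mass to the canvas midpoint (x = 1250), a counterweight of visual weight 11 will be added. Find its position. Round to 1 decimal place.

x ≈ 2328.8

After adding the counterweight, total weight = 6 + 1 + 2 + 5 + 11 = 25.
Along x: (5633 + 11·x) / 25 = 1250 (existing moment 6·481 + 1·286 + 2·693 + 5·215 = 5633) ⇒ x = (31250 − 5633) / 11 ≈ 2328.82.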